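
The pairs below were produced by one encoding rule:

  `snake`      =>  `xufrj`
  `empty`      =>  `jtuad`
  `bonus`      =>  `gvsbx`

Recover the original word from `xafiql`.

stable

Shifts by position in snake: pos 0: s→x (+5), pos 1: n→u (+7), pos 2: a→f (+5), pos 3: k→r (+7) — repeating every 2. A repeating key of period 2 is used — shifts +5, +7 over and over.
Undoing it on xafiql: x−5=s, a−7=t, f−5=a, i−7=b, q−5=l, l−7=e.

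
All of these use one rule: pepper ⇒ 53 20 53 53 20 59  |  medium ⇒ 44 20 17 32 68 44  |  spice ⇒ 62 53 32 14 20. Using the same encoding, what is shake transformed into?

p(#16)→53 and e(#5)→20: differences scale by 3, so n = 3·pos + 5. Each letter becomes 3×(its alphabet position, a=1..z=26) + 5.
On shake: s=19→62, h=8→29, a=1→8, k=11→38, e=5→20.

62 29 8 38 20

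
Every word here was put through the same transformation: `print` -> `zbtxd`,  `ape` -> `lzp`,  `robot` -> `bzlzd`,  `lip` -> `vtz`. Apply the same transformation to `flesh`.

pvpcr

The shift depends on letter class: consonant p→z is +10, but vowel i→t is +11. Vowels shift forward by 11 and consonants shift forward by 10.
For flesh: f(cons)+10=p, l(cons)+10=v, e(vowel)+11=p, s(cons)+10=c, h(cons)+10=r.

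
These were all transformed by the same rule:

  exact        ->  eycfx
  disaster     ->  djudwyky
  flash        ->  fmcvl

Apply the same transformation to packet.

pbeniy

In exact: e→e is +0, x→y is +1, a→c is +2, c→f is +3 — the shift increases by 1 each position. The shift increases by 1 at each position, starting from +0: 0, 1, 2, ….
Applying it to packet: p+0=p, a+1=b, c+2=e, k+3=n, e+4=i, t+5=y.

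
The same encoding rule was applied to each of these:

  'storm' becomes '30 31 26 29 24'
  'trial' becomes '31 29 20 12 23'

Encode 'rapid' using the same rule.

29 12 27 20 15

s is letter #19 and maps to 30: an offset of 11. Each letter is replaced by its alphabet position (a=1..z=26) + 11.
For rapid: r=18→29, a=1→12, p=16→27, i=9→20, d=4→15.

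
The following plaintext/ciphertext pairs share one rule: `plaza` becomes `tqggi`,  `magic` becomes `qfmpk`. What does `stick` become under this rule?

In plaza: p→t is +4, l→q is +5, a→g is +6, z→g is +7 — the shift increases by 1 each position. Letter i (0-indexed) is shifted by i+4, so successive shifts are 4, 5, 6, ….
Applying it to stick: s+4=w, t+5=y, i+6=o, c+7=j, k+8=s.

wyojs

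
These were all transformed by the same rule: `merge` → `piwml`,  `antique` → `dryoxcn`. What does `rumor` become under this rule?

In merge: m→p is +3, e→i is +4, r→w is +5, g→m is +6 — the shift increases by 1 each position. Each letter shifts forward by (position + 3), i.e. 3, 4, 5, … — the shift grows by one for each successive letter.
For rumor: r+3=u, u+4=y, m+5=r, o+6=u, r+7=y.

uyruy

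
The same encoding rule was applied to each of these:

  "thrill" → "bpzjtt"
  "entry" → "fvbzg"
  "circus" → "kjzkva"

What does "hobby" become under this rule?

ppjjg

The shift depends on letter class: consonant t→b is +8, but vowel i→j is +1. Two shifts are in play — +1 for a/e/i/o/u, +8 for every other letter.
For hobby: h(cons)+8=p, o(vowel)+1=p, b(cons)+8=j, b(cons)+8=j, y(cons)+8=g.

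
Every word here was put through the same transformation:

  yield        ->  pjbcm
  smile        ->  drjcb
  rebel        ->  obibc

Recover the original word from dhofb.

y(24)→p(15) and i(8)→j(9) fit y≡15x+19 (mod 26); the inverse of 15 mod 26 is 7. Treating letters as 0–25, the rule is x ↦ 15x + 19 (mod 26).
Undoing it on dhofb: d(3)→7·(3−19)≡18=s; h(7)→7·(7−19)≡20=u; o(14)→7·(14−19)≡17=r; f(5)→7·(5−19)≡6=g; b(1)→7·(1−19)≡4=e (all mod 26).

surge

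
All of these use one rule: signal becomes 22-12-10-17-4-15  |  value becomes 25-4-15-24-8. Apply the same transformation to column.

6-18-15-24-16-17

s is letter #19 and maps to 22: an offset of 3. The number is (letter's place in the alphabet, a=1) + 3.
On column: c=3→6, o=15→18, l=12→15, u=21→24, m=13→16, n=14→17.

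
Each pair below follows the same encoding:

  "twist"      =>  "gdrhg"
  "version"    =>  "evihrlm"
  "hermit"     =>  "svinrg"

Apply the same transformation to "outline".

lfgormv

This is the alphabet-reversal cipher (Atbash): a becomes z, b becomes y, etc.
Applying it to outline: o↔l, u↔f, t↔g, l↔o, i↔r, n↔m, e↔v.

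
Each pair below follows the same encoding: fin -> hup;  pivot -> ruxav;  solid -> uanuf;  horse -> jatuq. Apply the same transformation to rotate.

tavmvq

The shift depends on letter class: consonant f→h is +2, but vowel i→u is +12. Vowels shift forward by 12 and consonants shift forward by 2.
For rotate: r(cons)+2=t, o(vowel)+12=a, t(cons)+2=v, a(vowel)+12=m, t(cons)+2=v, e(vowel)+12=q.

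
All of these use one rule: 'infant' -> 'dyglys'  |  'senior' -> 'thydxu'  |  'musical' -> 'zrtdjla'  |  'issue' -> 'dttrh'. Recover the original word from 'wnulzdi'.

pyramid

Treating letters as 0–25, the rule is x ↦ 25x + 11 (mod 26).
Decoding wnulzdi: w(22)→25·(22−11)≡15=p; n(13)→25·(13−11)≡24=y; u(20)→25·(20−11)≡17=r; l(11)→25·(11−11)≡0=a; z(25)→25·(25−11)≡12=m; d(3)→25·(3−11)≡8=i; i(8)→25·(8−11)≡3=d (all mod 26).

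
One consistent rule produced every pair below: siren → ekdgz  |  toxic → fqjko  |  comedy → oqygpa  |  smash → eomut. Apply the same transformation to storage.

Shifts by position in siren: pos 0: s→e (+12), pos 1: i→k (+2), pos 2: r→d (+12), pos 3: e→g (+2) — repeating every 2. A repeating key of period 2 is used — shifts +12, +2 over and over.
For storage: s+12=e, t+2=v, o+12=a, r+2=t, a+12=m, g+2=i, e+12=q.

evatmiq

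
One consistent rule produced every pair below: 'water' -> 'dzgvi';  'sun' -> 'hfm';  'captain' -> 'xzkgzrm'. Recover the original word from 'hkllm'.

spoon

Each pair mirrors across the alphabet (w↔d, a↔z, t↔g): positions sum to 25. Letters are reflected about the middle of the alphabet (position → 25−position): Atbash.
Reversing it on hkllm: h↔s, k↔p, l↔o, l↔o, m↔n.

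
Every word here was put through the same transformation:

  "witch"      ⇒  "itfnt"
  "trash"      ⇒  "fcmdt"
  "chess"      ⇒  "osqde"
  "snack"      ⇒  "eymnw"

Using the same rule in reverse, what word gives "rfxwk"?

fully

The shifts repeat in a cycle of length 2: positions 0,1,… shift by +12, +11, then the pattern repeats.
Reversing it on rfxwk: r−12=f, f−11=u, x−12=l, w−11=l, k−12=y.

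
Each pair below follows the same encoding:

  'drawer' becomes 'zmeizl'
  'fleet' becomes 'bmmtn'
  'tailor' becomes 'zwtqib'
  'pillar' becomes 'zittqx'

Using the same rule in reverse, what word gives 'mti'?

ale

The word is reversed, then every letter is shifted forward by 8.
Decoding mti: shift back: m−8=e, t−8=l, i−8=a → ela; then reverse → ale.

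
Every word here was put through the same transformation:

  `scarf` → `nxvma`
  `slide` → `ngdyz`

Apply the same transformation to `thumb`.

Compare letters: s→n is +21, c→x is +21, a→v is +21 — a constant shift. This is a Caesar cipher with shift 21.
On thumb: t+21=o, h+21=c, u+21=p, m+21=h, b+21=w.

ocphw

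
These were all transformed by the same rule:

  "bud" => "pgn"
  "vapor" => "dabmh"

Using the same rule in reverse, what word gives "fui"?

wit

The output letters match the input read backwards, each shifted +12: bud reversed is dub. The word is reversed, then every letter is shifted forward by 12.
Reversing it on fui: shift back: f−12=t, u−12=i, i−12=w → tiw; then reverse → wit.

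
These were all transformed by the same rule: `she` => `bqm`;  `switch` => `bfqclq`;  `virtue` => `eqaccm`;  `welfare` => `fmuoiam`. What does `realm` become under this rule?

amiuv

The shift depends on letter class: consonant s→b is +9, but vowel e→m is +8. The rule splits by letter class: vowels +8, consonants +9.
For realm: r(cons)+9=a, e(vowel)+8=m, a(vowel)+8=i, l(cons)+9=u, m(cons)+9=v.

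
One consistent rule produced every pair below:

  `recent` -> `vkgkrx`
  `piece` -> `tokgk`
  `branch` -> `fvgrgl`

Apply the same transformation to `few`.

Vowels shift forward by 6 and consonants shift forward by 4.
On few: f(cons)+4=j, e(vowel)+6=k, w(cons)+4=a.

jka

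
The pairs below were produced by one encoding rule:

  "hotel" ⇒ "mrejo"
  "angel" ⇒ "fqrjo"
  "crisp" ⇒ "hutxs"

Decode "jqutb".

Shifts by position in hotel: pos 0: h→m (+5), pos 1: o→r (+3), pos 2: t→e (+11), pos 3: e→j (+5), pos 4: l→o (+3) — repeating every 3. A repeating key of period 3 is used — shifts +5, +3, +11 over and over.
Undoing it on jqutb: j−5=e, q−3=n, u−11=j, t−5=o, b−3=y.

enjoy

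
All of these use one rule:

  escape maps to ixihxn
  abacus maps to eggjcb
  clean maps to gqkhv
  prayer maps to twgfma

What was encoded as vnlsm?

rifle

In escape: e→i is +4, s→x is +5, c→i is +6, a→h is +7 — the shift increases by 1 each position. The shift increases by 1 at each position, starting from +4: 4, 5, 6, ….
Decoding vnlsm: v−4=r, n−5=i, l−6=f, s−7=l, m−8=e.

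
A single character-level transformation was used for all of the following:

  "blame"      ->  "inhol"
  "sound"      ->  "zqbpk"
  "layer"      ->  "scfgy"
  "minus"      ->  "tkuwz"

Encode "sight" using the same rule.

zknja

Shifts by position in blame: pos 0: b→i (+7), pos 1: l→n (+2), pos 2: a→h (+7), pos 3: m→o (+2) — repeating every 2. The shifts repeat in a cycle of length 2: positions 0,1,… shift by +7, +2, then the pattern repeats.
Applying it to sight: s+7=z, i+2=k, g+7=n, h+2=j, t+7=a.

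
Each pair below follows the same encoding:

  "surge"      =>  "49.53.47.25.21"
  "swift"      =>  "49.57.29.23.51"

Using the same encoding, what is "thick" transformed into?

s(#19)→49 and u(#21)→53: differences scale by 2, so n = 2·pos + 11. With a=1..z=26, the number is 2·pos + 11.
Applying it to thick: t=20→51, h=8→27, i=9→29, c=3→17, k=11→33.

51.27.29.17.33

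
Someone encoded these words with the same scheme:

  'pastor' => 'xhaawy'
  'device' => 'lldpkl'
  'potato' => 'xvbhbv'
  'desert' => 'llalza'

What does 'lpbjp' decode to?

ditch

Shifts by position in pastor: pos 0: p→x (+8), pos 1: a→h (+7), pos 2: s→a (+8), pos 3: t→a (+7) — repeating every 2. The shifts repeat in a cycle of length 2: positions 0,1,… shift by +8, +7, then the pattern repeats.
Undoing it on lpbjp: l−8=d, p−7=i, b−8=t, j−7=c, p−8=h.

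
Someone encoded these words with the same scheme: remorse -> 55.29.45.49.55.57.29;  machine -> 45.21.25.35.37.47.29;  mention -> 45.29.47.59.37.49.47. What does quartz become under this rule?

53.61.21.55.59.71

r(#18)→55 and e(#5)→29: differences scale by 2, so n = 2·pos + 19. The formula is n = 2×(alphabet index, a=1) + 19.
For quartz: q=17→53, u=21→61, a=1→21, r=18→55, t=20→59, z=26→71.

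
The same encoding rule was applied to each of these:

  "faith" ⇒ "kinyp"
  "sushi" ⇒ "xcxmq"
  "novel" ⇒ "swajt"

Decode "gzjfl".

bread

A repeating key of period 3 is used — shifts +5, +8, +5 over and over.
Undoing it on gzjfl: g−5=b, z−8=r, j−5=e, f−5=a, l−8=d.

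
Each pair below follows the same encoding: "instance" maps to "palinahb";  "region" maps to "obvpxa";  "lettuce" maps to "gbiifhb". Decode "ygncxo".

flavor

i(8)→p(15) and n(13)→a(0) fit y≡23x+13 (mod 26); the inverse of 23 mod 26 is 17. This is an affine cipher: with a=0,…,z=25, each position x becomes (23x+13) mod 26.
Undoing it on ygncxo: y(24)→17·(24−13)≡5=f; g(6)→17·(6−13)≡11=l; n(13)→17·(13−13)≡0=a; c(2)→17·(2−13)≡21=v; x(23)→17·(23−13)≡14=o; o(14)→17·(14−13)≡17=r (all mod 26).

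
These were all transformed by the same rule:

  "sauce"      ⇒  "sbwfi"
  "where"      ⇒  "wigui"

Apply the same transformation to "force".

fptfi

In sauce: s→s is +0, a→b is +1, u→w is +2, c→f is +3 — the shift increases by 1 each position. Letter i (0-indexed) is shifted by i+0, so successive shifts are 0, 1, 2, ….
For force: f+0=f, o+1=p, r+2=t, c+3=f, e+4=i.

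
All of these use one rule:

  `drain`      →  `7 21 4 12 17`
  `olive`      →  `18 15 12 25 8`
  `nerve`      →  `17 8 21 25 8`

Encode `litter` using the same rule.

15 12 23 23 8 21

d is letter #4 and maps to 7: an offset of 3. Each letter is replaced by its alphabet position (a=1..z=26) + 3.
On litter: l=12→15, i=9→12, t=20→23, t=20→23, e=5→8, r=18→21.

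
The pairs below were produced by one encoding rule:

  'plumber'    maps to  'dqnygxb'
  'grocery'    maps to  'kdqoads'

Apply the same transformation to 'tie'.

quf

The output letters match the input read backwards, each shifted +12: plumber reversed is rebmulp. Two steps: reverse the string, then apply a Caesar shift of +12.
On tie: reverse → eit; then shift: e+12=q, i+12=u, t+12=f.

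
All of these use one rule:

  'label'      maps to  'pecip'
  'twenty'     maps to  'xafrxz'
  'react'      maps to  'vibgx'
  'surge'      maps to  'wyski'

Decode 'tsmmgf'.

police

Shifts by position in label: pos 0: l→p (+4), pos 1: a→e (+4), pos 2: b→c (+1), pos 3: e→i (+4), pos 4: l→p (+4) — repeating every 3. A repeating key of period 3 is used — shifts +4, +4, +1 over and over.
Decoding tsmmgf: t−4=p, s−4=o, m−1=l, m−4=i, g−4=c, f−1=e.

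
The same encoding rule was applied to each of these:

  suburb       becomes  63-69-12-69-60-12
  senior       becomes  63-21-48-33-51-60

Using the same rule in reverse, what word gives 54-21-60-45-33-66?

permit

s(#19)→63 and u(#21)→69: differences scale by 3, so n = 3·pos + 6. With a=1..z=26, the number is 3·pos + 6.
Reversing it on 54-21-60-45-33-66: 54→(54−6)÷3=16=p, 21→(21−6)÷3=5=e, 60→(60−6)÷3=18=r, 45→(45−6)÷3=13=m, 33→(33−6)÷3=9=i, 66→(66−6)÷3=20=t.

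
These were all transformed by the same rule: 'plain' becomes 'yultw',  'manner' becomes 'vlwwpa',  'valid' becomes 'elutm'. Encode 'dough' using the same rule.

mzfpq

Two shifts are in play — +11 for a/e/i/o/u, +9 for every other letter.
For dough: d(cons)+9=m, o(vowel)+11=z, u(vowel)+11=f, g(cons)+9=p, h(cons)+9=q.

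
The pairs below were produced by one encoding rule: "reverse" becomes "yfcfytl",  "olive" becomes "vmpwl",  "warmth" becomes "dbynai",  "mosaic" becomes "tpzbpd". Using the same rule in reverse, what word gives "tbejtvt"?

maximum

The shifts repeat in a cycle of length 2: positions 0,1,… shift by +7, +1, then the pattern repeats.
Undoing it on tbejtvt: t−7=m, b−1=a, e−7=x, j−1=i, t−7=m, v−1=u, t−7=m.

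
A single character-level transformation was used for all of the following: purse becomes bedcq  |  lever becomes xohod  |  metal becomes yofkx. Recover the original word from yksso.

magic

Shifts by position in purse: pos 0: p→b (+12), pos 1: u→e (+10), pos 2: r→d (+12), pos 3: s→c (+10) — repeating every 2. It's a Vigenère-style cipher with numeric key [12,10]: position i shifts by key[i mod 2].
Reversing it on yksso: y−12=m, k−10=a, s−12=g, s−10=i, o−12=c.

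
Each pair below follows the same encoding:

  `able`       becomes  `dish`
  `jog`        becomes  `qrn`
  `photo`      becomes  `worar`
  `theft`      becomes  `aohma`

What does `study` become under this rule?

Two shifts are in play — +3 for a/e/i/o/u, +7 for every other letter.
On study: s(cons)+7=z, t(cons)+7=a, u(vowel)+3=x, d(cons)+7=k, y(cons)+7=f.

zaxkf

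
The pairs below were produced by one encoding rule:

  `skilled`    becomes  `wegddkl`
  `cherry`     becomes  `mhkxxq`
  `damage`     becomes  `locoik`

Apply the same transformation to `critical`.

mxgvgmod

s(18)→w(22) and k(10)→e(4) fit y≡25x+14 (mod 26); the inverse of 25 mod 26 is 25. Each letter's alphabet position (a=0..z=25) is mapped through 25·x+14 mod 26 — an affine cipher.
Applying it to critical: c(2)→25·2+14≡12=m; r(17)→25·17+14≡23=x; i(8)→25·8+14≡6=g; t(19)→25·19+14≡21=v; i(8)→25·8+14≡6=g; c(2)→25·2+14≡12=m; a(0)→25·0+14≡14=o; l(11)→25·11+14≡3=d (all mod 26).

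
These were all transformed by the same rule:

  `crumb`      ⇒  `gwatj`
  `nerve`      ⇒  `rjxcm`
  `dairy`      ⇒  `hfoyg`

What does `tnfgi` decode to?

In crumb: c→g is +4, r→w is +5, u→a is +6, m→t is +7 — the shift increases by 1 each position. The shift increases by 1 at each position, starting from +4: 4, 5, 6, ….
Undoing it on tnfgi: t−4=p, n−5=i, f−6=z, g−7=z, i−8=a.

pizza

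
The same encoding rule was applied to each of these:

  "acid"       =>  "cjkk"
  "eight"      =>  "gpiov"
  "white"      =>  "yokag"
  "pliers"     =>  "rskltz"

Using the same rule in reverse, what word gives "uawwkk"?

stupid

Shifts by position in acid: pos 0: a→c (+2), pos 1: c→j (+7), pos 2: i→k (+2), pos 3: d→k (+7) — repeating every 2. The shifts repeat in a cycle of length 2: positions 0,1,… shift by +2, +7, then the pattern repeats.
Reversing it on uawwkk: u−2=s, a−7=t, w−2=u, w−7=p, k−2=i, k−7=d.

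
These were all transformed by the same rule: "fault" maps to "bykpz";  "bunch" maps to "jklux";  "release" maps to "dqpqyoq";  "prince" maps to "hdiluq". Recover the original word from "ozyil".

f(5)→b(1) and a(0)→y(24) fit y≡11x+24 (mod 26); the inverse of 11 mod 26 is 19. Each letter's alphabet position (a=0..z=25) is mapped through 11·x+24 mod 26 — an affine cipher.
Reversing it on ozyil: o(14)→19·(14−24)≡18=s; z(25)→19·(25−24)≡19=t; y(24)→19·(24−24)≡0=a; i(8)→19·(8−24)≡8=i; l(11)→19·(11−24)≡13=n (all mod 26).

stain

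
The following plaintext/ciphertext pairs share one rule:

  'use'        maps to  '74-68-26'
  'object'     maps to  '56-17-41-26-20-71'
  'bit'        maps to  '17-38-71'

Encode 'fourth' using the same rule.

29-56-74-65-71-35

Each letter becomes 3×(its alphabet position, a=1..z=26) + 11.
Applying it to fourth: f=6→29, o=15→56, u=21→74, r=18→65, t=20→71, h=8→35.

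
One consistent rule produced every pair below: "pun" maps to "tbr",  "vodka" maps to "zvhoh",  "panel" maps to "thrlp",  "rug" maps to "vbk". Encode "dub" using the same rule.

hbf

The shift depends on letter class: consonant p→t is +4, but vowel u→b is +7. The rule splits by letter class: vowels +7, consonants +4.
Applying it to dub: d(cons)+4=h, u(vowel)+7=b, b(cons)+4=f.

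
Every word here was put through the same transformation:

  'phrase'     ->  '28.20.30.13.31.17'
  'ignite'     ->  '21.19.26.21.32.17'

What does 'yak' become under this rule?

p is letter #16 and maps to 28: an offset of 12. Letters become their 1-based position plus 12 (so a→13, b→14, …).
Applying it to yak: y=25→37, a=1→13, k=11→23.

37.13.23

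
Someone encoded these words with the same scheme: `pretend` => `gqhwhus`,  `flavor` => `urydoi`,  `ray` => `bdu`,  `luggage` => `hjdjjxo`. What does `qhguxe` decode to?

The output letters match the input read backwards, each shifted +3: pretend reversed is dneterp. The word is reversed, then every letter is shifted forward by 3.
Undoing it on qhguxe: shift back: q−3=n, h−3=e, g−3=d, u−3=r, x−3=u, e−3=b → nedrub; then reverse → burden.

burden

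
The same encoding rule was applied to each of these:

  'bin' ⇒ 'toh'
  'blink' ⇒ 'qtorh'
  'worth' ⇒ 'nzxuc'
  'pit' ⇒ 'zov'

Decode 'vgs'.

Read the word backwards and shift each letter +6.
Undoing it on vgs: shift back: v−6=p, g−6=a, s−6=m → pam; then reverse → map.

map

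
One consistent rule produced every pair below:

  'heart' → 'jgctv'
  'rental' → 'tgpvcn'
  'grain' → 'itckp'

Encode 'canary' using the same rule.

It's a constant shift of +2 (ROT2).
For canary: c+2=e, a+2=c, n+2=p, a+2=c, r+2=t, y+2=a.

ecpcta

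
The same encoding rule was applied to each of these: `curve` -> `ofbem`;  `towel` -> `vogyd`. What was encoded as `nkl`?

The word is reversed, then every letter is shifted forward by 10.
Undoing it on nkl: shift back: n−10=d, k−10=a, l−10=b → dab; then reverse → bad.

bad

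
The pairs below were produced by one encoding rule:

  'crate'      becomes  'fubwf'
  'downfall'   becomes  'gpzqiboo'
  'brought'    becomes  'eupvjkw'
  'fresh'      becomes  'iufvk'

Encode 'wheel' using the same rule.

zkffo

Vowels shift forward by 1 and consonants shift forward by 3.
Applying it to wheel: w(cons)+3=z, h(cons)+3=k, e(vowel)+1=f, e(vowel)+1=f, l(cons)+3=o.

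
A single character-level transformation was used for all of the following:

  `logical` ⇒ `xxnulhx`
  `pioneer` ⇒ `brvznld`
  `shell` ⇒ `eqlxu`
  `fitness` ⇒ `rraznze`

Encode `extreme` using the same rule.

The shifts repeat in a cycle of length 3: positions 0,1,… shift by +12, +9, +7, then the pattern repeats.
Applying it to extreme: e+12=q, x+9=g, t+7=a, r+12=d, e+9=n, m+7=t, e+12=q.

qgadntq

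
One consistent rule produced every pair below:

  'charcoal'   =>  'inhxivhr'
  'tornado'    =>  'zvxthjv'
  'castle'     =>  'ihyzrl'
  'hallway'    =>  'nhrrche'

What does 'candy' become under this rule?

The shift depends on letter class: consonant c→i is +6, but vowel a→h is +7. Two shifts are in play — +7 for a/e/i/o/u, +6 for every other letter.
For candy: c(cons)+6=i, a(vowel)+7=h, n(cons)+6=t, d(cons)+6=j, y(cons)+6=e.

ihtje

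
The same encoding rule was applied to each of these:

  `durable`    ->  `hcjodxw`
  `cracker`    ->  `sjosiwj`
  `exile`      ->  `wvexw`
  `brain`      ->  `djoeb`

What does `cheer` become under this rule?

spwwj

This is an affine cipher: with a=0,…,z=25, each position x becomes (15x+14) mod 26.
For cheer: c(2)→15·2+14≡18=s; h(7)→15·7+14≡15=p; e(4)→15·4+14≡22=w; e(4)→15·4+14≡22=w; r(17)→15·17+14≡9=j (all mod 26).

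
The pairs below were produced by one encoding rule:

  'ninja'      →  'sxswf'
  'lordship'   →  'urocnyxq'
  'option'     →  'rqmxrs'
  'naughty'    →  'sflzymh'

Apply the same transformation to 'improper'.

xtqorqbo

n(13)→s(18) and i(8)→x(23) fit y≡25x+5 (mod 26); the inverse of 25 mod 26 is 25. Each letter's alphabet position (a=0..z=25) is mapped through 25·x+5 mod 26 — an affine cipher.
Applying it to improper: i(8)→25·8+5≡23=x; m(12)→25·12+5≡19=t; p(15)→25·15+5≡16=q; r(17)→25·17+5≡14=o; o(14)→25·14+5≡17=r; p(15)→25·15+5≡16=q; e(4)→25·4+5≡1=b; r(17)→25·17+5≡14=o (all mod 26).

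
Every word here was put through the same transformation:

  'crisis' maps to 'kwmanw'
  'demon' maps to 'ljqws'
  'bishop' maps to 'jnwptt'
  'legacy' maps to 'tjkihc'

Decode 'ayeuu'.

stamp

Shifts by position in crisis: pos 0: c→k (+8), pos 1: r→w (+5), pos 2: i→m (+4), pos 3: s→a (+8), pos 4: i→n (+5), pos 5: s→w (+4) — repeating every 3. A repeating key of period 3 is used — shifts +8, +5, +4 over and over.
Reversing it on ayeuu: a−8=s, y−5=t, e−4=a, u−8=m, u−5=p.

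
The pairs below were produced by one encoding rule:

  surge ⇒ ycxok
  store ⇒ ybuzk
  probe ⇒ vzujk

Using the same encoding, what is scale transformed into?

ykgtk

A repeating key of period 2 is used — shifts +6, +8 over and over.
On scale: s+6=y, c+8=k, a+6=g, l+8=t, e+6=k.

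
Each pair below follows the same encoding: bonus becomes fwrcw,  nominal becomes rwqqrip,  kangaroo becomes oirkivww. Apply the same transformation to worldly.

awvphpc

The rule splits by letter class: vowels +8, consonants +4.
On worldly: w(cons)+4=a, o(vowel)+8=w, r(cons)+4=v, l(cons)+4=p, d(cons)+4=h, l(cons)+4=p, y(cons)+4=c.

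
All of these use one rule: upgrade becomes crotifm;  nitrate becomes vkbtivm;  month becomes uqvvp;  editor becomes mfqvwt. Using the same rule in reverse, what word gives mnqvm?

elite

Shifts by position in upgrade: pos 0: u→c (+8), pos 1: p→r (+2), pos 2: g→o (+8), pos 3: r→t (+2) — repeating every 2. The shifts repeat in a cycle of length 2: positions 0,1,… shift by +8, +2, then the pattern repeats.
Undoing it on mnqvm: m−8=e, n−2=l, q−8=i, v−2=t, m−8=e.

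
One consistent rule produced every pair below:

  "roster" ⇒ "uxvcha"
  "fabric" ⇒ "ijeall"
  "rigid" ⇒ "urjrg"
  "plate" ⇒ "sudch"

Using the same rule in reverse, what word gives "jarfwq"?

Shifts by position in roster: pos 0: r→u (+3), pos 1: o→x (+9), pos 2: s→v (+3), pos 3: t→c (+9) — repeating every 2. It's a Vigenère-style cipher with numeric key [3,9]: position i shifts by key[i mod 2].
Decoding jarfwq: j−3=g, a−9=r, r−3=o, f−9=w, w−3=t, q−9=h.

growth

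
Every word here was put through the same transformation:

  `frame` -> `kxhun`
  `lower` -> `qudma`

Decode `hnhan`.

In frame: f→k is +5, r→x is +6, a→h is +7, m→u is +8 — the shift increases by 1 each position. Each letter shifts forward by (position + 5), i.e. 5, 6, 7, … — the shift grows by one for each successive letter.
Reversing it on hnhan: h−5=c, n−6=h, h−7=a, a−8=s, n−9=e.

chase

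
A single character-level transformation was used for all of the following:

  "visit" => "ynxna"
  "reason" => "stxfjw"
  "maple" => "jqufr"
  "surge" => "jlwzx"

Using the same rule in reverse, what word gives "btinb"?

The output letters match the input read backwards, each shifted +5: visit reversed is tisiv. Two steps: reverse the string, then apply a Caesar shift of +5.
Undoing it on btinb: shift back: b−5=w, t−5=o, i−5=d, n−5=i, b−5=w → wodiw; then reverse → widow.

widow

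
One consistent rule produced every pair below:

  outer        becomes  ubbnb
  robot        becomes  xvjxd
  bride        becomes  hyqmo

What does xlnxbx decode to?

reform

In outer: o→u is +6, u→b is +7, t→b is +8, e→n is +9 — the shift increases by 1 each position. Each letter shifts forward by (position + 6), i.e. 6, 7, 8, … — the shift grows by one for each successive letter.
Reversing it on xlnxbx: x−6=r, l−7=e, n−8=f, x−9=o, b−10=r, x−11=m.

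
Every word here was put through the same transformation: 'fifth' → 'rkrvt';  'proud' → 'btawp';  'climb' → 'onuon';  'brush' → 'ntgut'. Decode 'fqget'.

Shifts by position in fifth: pos 0: f→r (+12), pos 1: i→k (+2), pos 2: f→r (+12), pos 3: t→v (+2) — repeating every 2. It's a Vigenère-style cipher with numeric key [12,2]: position i shifts by key[i mod 2].
Reversing it on fqget: f−12=t, q−2=o, g−12=u, e−2=c, t−12=h.

touch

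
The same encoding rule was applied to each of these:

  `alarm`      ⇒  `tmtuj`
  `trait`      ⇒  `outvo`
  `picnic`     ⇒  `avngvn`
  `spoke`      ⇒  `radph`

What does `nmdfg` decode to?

clown

a(0)→t(19) and l(11)→m(12) fit y≡23x+19 (mod 26); the inverse of 23 mod 26 is 17. Each letter's alphabet position (a=0..z=25) is mapped through 23·x+19 mod 26 — an affine cipher.
Decoding nmdfg: n(13)→17·(13−19)≡2=c; m(12)→17·(12−19)≡11=l; d(3)→17·(3−19)≡14=o; f(5)→17·(5−19)≡22=w; g(6)→17·(6−19)≡13=n (all mod 26).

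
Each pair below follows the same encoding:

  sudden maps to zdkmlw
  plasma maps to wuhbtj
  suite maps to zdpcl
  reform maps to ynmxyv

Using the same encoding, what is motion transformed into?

Shifts by position in sudden: pos 0: s→z (+7), pos 1: u→d (+9), pos 2: d→k (+7), pos 3: d→m (+9) — repeating every 2. A repeating key of period 2 is used — shifts +7, +9 over and over.
On motion: m+7=t, o+9=x, t+7=a, i+9=r, o+7=v, n+9=w.

txarvw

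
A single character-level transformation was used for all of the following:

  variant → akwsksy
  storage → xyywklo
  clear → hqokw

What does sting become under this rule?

xyssl

The shift depends on letter class: consonant v→a is +5, but vowel a→k is +10. Two shifts are in play — +10 for a/e/i/o/u, +5 for every other letter.
On sting: s(cons)+5=x, t(cons)+5=y, i(vowel)+10=s, n(cons)+5=s, g(cons)+5=l.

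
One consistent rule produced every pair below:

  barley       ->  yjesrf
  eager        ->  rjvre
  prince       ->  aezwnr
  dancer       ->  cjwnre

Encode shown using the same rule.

tklbw

b(1)→y(24) and a(0)→j(9) fit y≡15x+9 (mod 26); the inverse of 15 mod 26 is 7. Each letter's alphabet position (a=0..z=25) is mapped through 15·x+9 mod 26 — an affine cipher.
Applying it to shown: s(18)→15·18+9≡19=t; h(7)→15·7+9≡10=k; o(14)→15·14+9≡11=l; w(22)→15·22+9≡1=b; n(13)→15·13+9≡22=w (all mod 26).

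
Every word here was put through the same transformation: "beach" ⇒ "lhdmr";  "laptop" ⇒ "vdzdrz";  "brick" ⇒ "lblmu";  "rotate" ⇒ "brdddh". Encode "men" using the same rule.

The shift depends on letter class: consonant b→l is +10, but vowel e→h is +3. Two shifts are in play — +3 for a/e/i/o/u, +10 for every other letter.
On men: m(cons)+10=w, e(vowel)+3=h, n(cons)+10=x.

whx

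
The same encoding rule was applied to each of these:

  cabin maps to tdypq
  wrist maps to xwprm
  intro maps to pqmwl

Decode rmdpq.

c(2)→t(19) and a(0)→d(3) fit y≡21x+3 (mod 26); the inverse of 21 mod 26 is 5. This is an affine cipher: with a=0,…,z=25, each position x becomes (21x+3) mod 26.
Reversing it on rmdpq: r(17)→5·(17−3)≡18=s; m(12)→5·(12−3)≡19=t; d(3)→5·(3−3)≡0=a; p(15)→5·(15−3)≡8=i; q(16)→5·(16−3)≡13=n (all mod 26).

stain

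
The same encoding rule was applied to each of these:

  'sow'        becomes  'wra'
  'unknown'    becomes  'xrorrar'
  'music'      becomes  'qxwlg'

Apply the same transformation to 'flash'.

Vowels shift forward by 3 and consonants shift forward by 4.
For flash: f(cons)+4=j, l(cons)+4=p, a(vowel)+3=d, s(cons)+4=w, h(cons)+4=l.

jpdwl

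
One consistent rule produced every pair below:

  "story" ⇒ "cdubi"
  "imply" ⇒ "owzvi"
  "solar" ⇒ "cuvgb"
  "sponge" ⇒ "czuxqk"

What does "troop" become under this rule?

dbuuz

The shift depends on letter class: consonant s→c is +10, but vowel o→u is +6. Two shifts are in play — +6 for a/e/i/o/u, +10 for every other letter.
For troop: t(cons)+10=d, r(cons)+10=b, o(vowel)+6=u, o(vowel)+6=u, p(cons)+10=z.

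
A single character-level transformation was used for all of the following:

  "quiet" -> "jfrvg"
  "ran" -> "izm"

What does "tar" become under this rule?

gzi

Each pair mirrors across the alphabet (q↔j, u↔f, i↔r): positions sum to 25. This is the alphabet-reversal cipher (Atbash): a becomes z, b becomes y, etc.
For tar: t↔g, a↔z, r↔i.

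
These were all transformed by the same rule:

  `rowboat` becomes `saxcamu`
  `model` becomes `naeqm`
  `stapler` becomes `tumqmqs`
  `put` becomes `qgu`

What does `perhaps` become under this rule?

qqsimqt

The shift depends on letter class: consonant r→s is +1, but vowel o→a is +12. Vowels shift forward by 12 and consonants shift forward by 1.
On perhaps: p(cons)+1=q, e(vowel)+12=q, r(cons)+1=s, h(cons)+1=i, a(vowel)+12=m, p(cons)+1=q, s(cons)+1=t.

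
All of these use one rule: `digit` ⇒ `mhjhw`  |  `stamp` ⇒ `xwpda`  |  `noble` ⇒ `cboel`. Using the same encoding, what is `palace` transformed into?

apepnl

d(3)→m(12) and i(8)→h(7) fit y≡25x+15 (mod 26); the inverse of 25 mod 26 is 25. Treating letters as 0–25, the rule is x ↦ 25x + 15 (mod 26).
Applying it to palace: p(15)→25·15+15≡0=a; a(0)→25·0+15≡15=p; l(11)→25·11+15≡4=e; a(0)→25·0+15≡15=p; c(2)→25·2+15≡13=n; e(4)→25·4+15≡11=l (all mod 26).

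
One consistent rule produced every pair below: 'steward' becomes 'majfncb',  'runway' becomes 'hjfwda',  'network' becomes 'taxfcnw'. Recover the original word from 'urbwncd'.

utensil

The output letters match the input read backwards, each shifted +9: steward reversed is drawets. Two steps: reverse the string, then apply a Caesar shift of +9.
Decoding urbwncd: shift back: u−9=l, r−9=i, b−9=s, w−9=n, n−9=e, c−9=t, d−9=u → lisnetu; then reverse → utensil.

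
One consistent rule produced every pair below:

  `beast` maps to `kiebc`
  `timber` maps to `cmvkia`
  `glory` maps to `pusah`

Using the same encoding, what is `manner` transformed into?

vewwia

The rule splits by letter class: vowels +4, consonants +9.
For manner: m(cons)+9=v, a(vowel)+4=e, n(cons)+9=w, n(cons)+9=w, e(vowel)+4=i, r(cons)+9=a.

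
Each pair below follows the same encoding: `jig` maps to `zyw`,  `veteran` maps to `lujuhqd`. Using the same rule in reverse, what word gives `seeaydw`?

Compare letters: j→z is +16, i→y is +16, g→w is +16 — a constant shift. Each letter is shifted forward by 16 in the alphabet (a Caesar shift of +16).
Undoing it on seeaydw: s−16=c, e−16=o, e−16=o, a−16=k, y−16=i, d−16=n, w−16=g.

cooking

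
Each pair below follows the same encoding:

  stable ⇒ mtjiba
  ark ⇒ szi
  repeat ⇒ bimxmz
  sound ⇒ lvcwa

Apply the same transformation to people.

The output letters match the input read backwards, each shifted +8: stable reversed is elbats. Read the word backwards and shift each letter +8.
Applying it to people: reverse → elpoep; then shift: e+8=m, l+8=t, p+8=x, o+8=w, e+8=m, p+8=x.

mtxwmx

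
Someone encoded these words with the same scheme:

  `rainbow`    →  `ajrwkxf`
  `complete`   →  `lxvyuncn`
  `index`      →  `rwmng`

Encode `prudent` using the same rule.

Compare letters: r→a is +9, a→j is +9, i→r is +9 — a constant shift. Every letter moves 9 places later in the alphabet, wrapping around z→a.
For prudent: p+9=y, r+9=a, u+9=d, d+9=m, e+9=n, n+9=w, t+9=c.

yadmnwc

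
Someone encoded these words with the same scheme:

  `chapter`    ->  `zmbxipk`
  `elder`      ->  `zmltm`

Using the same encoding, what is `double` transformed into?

Two steps: reverse the string, then apply a Caesar shift of +8.
On double: reverse → elbuod; then shift: e+8=m, l+8=t, b+8=j, u+8=c, o+8=w, d+8=l.

mtjcwl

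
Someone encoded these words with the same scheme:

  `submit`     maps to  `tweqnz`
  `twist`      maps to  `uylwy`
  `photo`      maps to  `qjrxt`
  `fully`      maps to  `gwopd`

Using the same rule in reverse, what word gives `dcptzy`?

campus

In submit: s→t is +1, u→w is +2, b→e is +3, m→q is +4 — the shift increases by 1 each position. Letter i (0-indexed) is shifted by i+1, so successive shifts are 1, 2, 3, ….
Undoing it on dcptzy: d−1=c, c−2=a, p−3=m, t−4=p, z−5=u, y−6=s.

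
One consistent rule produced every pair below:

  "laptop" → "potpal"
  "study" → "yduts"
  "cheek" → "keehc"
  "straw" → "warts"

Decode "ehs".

The output letters match the input read backwards: laptop reversed is potpal. The word is simply reversed.
Reversing it on ehs: then reverse → she.

she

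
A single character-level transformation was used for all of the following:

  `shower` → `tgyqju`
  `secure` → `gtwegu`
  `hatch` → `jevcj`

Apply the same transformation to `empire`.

gtkrog

The output letters match the input read backwards, each shifted +2: shower reversed is rewohs. The word is reversed, then every letter is shifted forward by 2.
On empire: reverse → eripme; then shift: e+2=g, r+2=t, i+2=k, p+2=r, m+2=o, e+2=g.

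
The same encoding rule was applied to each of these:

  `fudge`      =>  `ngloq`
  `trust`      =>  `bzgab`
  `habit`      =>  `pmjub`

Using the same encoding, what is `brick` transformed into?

Vowels shift forward by 12 and consonants shift forward by 8.
For brick: b(cons)+8=j, r(cons)+8=z, i(vowel)+12=u, c(cons)+8=k, k(cons)+8=s.

jzuks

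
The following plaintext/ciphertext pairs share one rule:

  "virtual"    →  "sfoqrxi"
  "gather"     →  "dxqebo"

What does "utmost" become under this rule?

Compare letters: v→s is +23, i→f is +23, r→o is +23 — a constant shift. Every letter moves 23 places later in the alphabet, wrapping around z→a.
On utmost: u+23=r, t+23=q, m+23=j, o+23=l, s+23=p, t+23=q.

rqjlpq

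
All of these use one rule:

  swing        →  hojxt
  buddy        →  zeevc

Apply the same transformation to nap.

Two steps: reverse the string, then apply a Caesar shift of +1.
For nap: reverse → pan; then shift: p+1=q, a+1=b, n+1=o.

qbo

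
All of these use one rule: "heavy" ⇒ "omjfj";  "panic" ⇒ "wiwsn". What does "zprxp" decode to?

The shift increases by 1 at each position, starting from +7: 7, 8, 9, ….
Decoding zprxp: z−7=s, p−8=h, r−9=i, x−10=n, p−11=e.

shine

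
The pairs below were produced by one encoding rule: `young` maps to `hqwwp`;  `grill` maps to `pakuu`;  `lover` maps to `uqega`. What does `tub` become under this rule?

cwk

The shift depends on letter class: consonant y→h is +9, but vowel o→q is +2. The rule splits by letter class: vowels +2, consonants +9.
On tub: t(cons)+9=c, u(vowel)+2=w, b(cons)+9=k.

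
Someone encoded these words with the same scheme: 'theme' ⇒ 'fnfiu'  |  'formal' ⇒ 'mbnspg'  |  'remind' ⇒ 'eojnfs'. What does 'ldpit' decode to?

shock

Read the word backwards and shift each letter +1.
Reversing it on ldpit: shift back: l−1=k, d−1=c, p−1=o, i−1=h, t−1=s → kcohs; then reverse → shock.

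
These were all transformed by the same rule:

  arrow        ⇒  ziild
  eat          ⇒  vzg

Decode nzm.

Each pair mirrors across the alphabet (a↔z, r↔i, r↔i): positions sum to 25. This is the alphabet-reversal cipher (Atbash): a becomes z, b becomes y, etc.
Reversing it on nzm: n↔m, z↔a, m↔n.

man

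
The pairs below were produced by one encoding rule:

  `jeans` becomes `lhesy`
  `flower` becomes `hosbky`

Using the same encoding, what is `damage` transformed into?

fdqfml

In jeans: j→l is +2, e→h is +3, a→e is +4, n→s is +5 — the shift increases by 1 each position. Letter i (0-indexed) is shifted by i+2, so successive shifts are 2, 3, 4, ….
For damage: d+2=f, a+3=d, m+4=q, a+5=f, g+6=m, e+7=l.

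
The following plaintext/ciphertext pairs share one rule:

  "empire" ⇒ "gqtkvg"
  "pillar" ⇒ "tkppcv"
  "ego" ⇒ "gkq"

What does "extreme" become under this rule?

gbxvgqg

Two shifts are in play — +2 for a/e/i/o/u, +4 for every other letter.
Applying it to extreme: e(vowel)+2=g, x(cons)+4=b, t(cons)+4=x, r(cons)+4=v, e(vowel)+2=g, m(cons)+4=q, e(vowel)+2=g.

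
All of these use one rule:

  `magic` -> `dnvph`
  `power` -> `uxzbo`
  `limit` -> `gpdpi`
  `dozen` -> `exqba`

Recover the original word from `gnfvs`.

m(12)→d(3) and a(0)→n(13) fit y≡23x+13 (mod 26); the inverse of 23 mod 26 is 17. Each letter's alphabet position (a=0..z=25) is mapped through 23·x+13 mod 26 — an affine cipher.
Decoding gnfvs: g(6)→17·(6−13)≡11=l; n(13)→17·(13−13)≡0=a; f(5)→17·(5−13)≡20=u; v(21)→17·(21−13)≡6=g; s(18)→17·(18−13)≡7=h (all mod 26).

laugh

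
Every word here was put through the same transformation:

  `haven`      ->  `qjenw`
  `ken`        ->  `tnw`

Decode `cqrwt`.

Compare letters: h→q is +9, a→j is +9, v→e is +9 — a constant shift. Each letter is shifted forward by 9 in the alphabet (a Caesar shift of +9).
Decoding cqrwt: c−9=t, q−9=h, r−9=i, w−9=n, t−9=k.

think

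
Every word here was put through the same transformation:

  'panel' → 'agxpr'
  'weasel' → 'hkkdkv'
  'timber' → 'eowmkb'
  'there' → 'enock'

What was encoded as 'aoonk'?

piece

The shifts repeat in a cycle of length 3: positions 0,1,… shift by +11, +6, +10, then the pattern repeats.
Reversing it on aoonk: a−11=p, o−6=i, o−10=e, n−11=c, k−6=e.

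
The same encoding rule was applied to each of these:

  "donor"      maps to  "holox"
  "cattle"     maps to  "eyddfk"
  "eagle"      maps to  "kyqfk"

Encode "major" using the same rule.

d(3)→h(7) and o(14)→o(14) fit y≡3x+24 (mod 26); the inverse of 3 mod 26 is 9. Each letter's alphabet position (a=0..z=25) is mapped through 3·x+24 mod 26 — an affine cipher.
For major: m(12)→3·12+24≡8=i; a(0)→3·0+24≡24=y; j(9)→3·9+24≡25=z; o(14)→3·14+24≡14=o; r(17)→3·17+24≡23=x (all mod 26).

iyzox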